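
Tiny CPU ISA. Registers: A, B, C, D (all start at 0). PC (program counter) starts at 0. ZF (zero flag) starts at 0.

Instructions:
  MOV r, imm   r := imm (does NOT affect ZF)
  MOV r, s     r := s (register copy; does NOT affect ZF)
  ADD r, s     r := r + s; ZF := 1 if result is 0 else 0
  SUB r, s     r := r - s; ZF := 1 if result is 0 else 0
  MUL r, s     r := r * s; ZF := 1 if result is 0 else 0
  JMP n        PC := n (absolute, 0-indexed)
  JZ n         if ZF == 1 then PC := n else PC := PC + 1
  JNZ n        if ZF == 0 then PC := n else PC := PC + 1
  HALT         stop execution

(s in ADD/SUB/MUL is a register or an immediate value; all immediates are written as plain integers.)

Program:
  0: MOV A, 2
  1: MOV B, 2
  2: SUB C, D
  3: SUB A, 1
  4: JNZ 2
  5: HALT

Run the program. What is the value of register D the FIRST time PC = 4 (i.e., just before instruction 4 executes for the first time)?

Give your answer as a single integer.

Step 1: PC=0 exec 'MOV A, 2'. After: A=2 B=0 C=0 D=0 ZF=0 PC=1
Step 2: PC=1 exec 'MOV B, 2'. After: A=2 B=2 C=0 D=0 ZF=0 PC=2
Step 3: PC=2 exec 'SUB C, D'. After: A=2 B=2 C=0 D=0 ZF=1 PC=3
Step 4: PC=3 exec 'SUB A, 1'. After: A=1 B=2 C=0 D=0 ZF=0 PC=4
First time PC=4: D=0

0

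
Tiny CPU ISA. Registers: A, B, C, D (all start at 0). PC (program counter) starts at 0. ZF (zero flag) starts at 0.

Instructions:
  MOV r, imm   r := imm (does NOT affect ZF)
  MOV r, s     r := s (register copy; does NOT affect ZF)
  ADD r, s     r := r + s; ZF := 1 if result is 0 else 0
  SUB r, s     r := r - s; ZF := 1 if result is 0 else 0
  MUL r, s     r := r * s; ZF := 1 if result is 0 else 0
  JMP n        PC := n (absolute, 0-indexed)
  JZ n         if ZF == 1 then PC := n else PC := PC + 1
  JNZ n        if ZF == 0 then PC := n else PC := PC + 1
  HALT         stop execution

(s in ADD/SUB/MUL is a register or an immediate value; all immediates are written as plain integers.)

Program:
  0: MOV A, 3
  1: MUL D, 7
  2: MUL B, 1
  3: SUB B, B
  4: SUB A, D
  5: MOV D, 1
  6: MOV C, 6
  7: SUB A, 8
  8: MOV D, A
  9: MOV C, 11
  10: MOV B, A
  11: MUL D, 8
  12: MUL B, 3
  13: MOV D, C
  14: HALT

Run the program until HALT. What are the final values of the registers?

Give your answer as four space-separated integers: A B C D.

Answer: -5 -15 11 11

Derivation:
Step 1: PC=0 exec 'MOV A, 3'. After: A=3 B=0 C=0 D=0 ZF=0 PC=1
Step 2: PC=1 exec 'MUL D, 7'. After: A=3 B=0 C=0 D=0 ZF=1 PC=2
Step 3: PC=2 exec 'MUL B, 1'. After: A=3 B=0 C=0 D=0 ZF=1 PC=3
Step 4: PC=3 exec 'SUB B, B'. After: A=3 B=0 C=0 D=0 ZF=1 PC=4
Step 5: PC=4 exec 'SUB A, D'. After: A=3 B=0 C=0 D=0 ZF=0 PC=5
Step 6: PC=5 exec 'MOV D, 1'. After: A=3 B=0 C=0 D=1 ZF=0 PC=6
Step 7: PC=6 exec 'MOV C, 6'. After: A=3 B=0 C=6 D=1 ZF=0 PC=7
Step 8: PC=7 exec 'SUB A, 8'. After: A=-5 B=0 C=6 D=1 ZF=0 PC=8
Step 9: PC=8 exec 'MOV D, A'. After: A=-5 B=0 C=6 D=-5 ZF=0 PC=9
Step 10: PC=9 exec 'MOV C, 11'. After: A=-5 B=0 C=11 D=-5 ZF=0 PC=10
Step 11: PC=10 exec 'MOV B, A'. After: A=-5 B=-5 C=11 D=-5 ZF=0 PC=11
Step 12: PC=11 exec 'MUL D, 8'. After: A=-5 B=-5 C=11 D=-40 ZF=0 PC=12
Step 13: PC=12 exec 'MUL B, 3'. After: A=-5 B=-15 C=11 D=-40 ZF=0 PC=13
Step 14: PC=13 exec 'MOV D, C'. After: A=-5 B=-15 C=11 D=11 ZF=0 PC=14
Step 15: PC=14 exec 'HALT'. After: A=-5 B=-15 C=11 D=11 ZF=0 PC=14 HALTED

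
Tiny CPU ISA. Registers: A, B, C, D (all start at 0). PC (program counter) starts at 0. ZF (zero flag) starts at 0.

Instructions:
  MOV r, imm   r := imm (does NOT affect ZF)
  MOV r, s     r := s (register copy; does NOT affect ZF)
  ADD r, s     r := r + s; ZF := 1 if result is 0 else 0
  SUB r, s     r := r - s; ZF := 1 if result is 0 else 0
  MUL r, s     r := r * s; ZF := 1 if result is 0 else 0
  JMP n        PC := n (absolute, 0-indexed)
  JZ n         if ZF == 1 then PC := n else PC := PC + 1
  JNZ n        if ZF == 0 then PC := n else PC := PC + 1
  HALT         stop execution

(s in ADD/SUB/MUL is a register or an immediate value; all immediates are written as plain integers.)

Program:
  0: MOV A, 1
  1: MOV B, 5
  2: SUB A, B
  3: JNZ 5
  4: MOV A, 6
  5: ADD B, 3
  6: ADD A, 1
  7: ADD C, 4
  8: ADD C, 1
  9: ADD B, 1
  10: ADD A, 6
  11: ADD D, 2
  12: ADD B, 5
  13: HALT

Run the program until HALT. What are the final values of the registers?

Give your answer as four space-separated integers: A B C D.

Answer: 3 14 5 2

Derivation:
Step 1: PC=0 exec 'MOV A, 1'. After: A=1 B=0 C=0 D=0 ZF=0 PC=1
Step 2: PC=1 exec 'MOV B, 5'. After: A=1 B=5 C=0 D=0 ZF=0 PC=2
Step 3: PC=2 exec 'SUB A, B'. After: A=-4 B=5 C=0 D=0 ZF=0 PC=3
Step 4: PC=3 exec 'JNZ 5'. After: A=-4 B=5 C=0 D=0 ZF=0 PC=5
Step 5: PC=5 exec 'ADD B, 3'. After: A=-4 B=8 C=0 D=0 ZF=0 PC=6
Step 6: PC=6 exec 'ADD A, 1'. After: A=-3 B=8 C=0 D=0 ZF=0 PC=7
Step 7: PC=7 exec 'ADD C, 4'. After: A=-3 B=8 C=4 D=0 ZF=0 PC=8
Step 8: PC=8 exec 'ADD C, 1'. After: A=-3 B=8 C=5 D=0 ZF=0 PC=9
Step 9: PC=9 exec 'ADD B, 1'. After: A=-3 B=9 C=5 D=0 ZF=0 PC=10
Step 10: PC=10 exec 'ADD A, 6'. After: A=3 B=9 C=5 D=0 ZF=0 PC=11
Step 11: PC=11 exec 'ADD D, 2'. After: A=3 B=9 C=5 D=2 ZF=0 PC=12
Step 12: PC=12 exec 'ADD B, 5'. After: A=3 B=14 C=5 D=2 ZF=0 PC=13
Step 13: PC=13 exec 'HALT'. After: A=3 B=14 C=5 D=2 ZF=0 PC=13 HALTED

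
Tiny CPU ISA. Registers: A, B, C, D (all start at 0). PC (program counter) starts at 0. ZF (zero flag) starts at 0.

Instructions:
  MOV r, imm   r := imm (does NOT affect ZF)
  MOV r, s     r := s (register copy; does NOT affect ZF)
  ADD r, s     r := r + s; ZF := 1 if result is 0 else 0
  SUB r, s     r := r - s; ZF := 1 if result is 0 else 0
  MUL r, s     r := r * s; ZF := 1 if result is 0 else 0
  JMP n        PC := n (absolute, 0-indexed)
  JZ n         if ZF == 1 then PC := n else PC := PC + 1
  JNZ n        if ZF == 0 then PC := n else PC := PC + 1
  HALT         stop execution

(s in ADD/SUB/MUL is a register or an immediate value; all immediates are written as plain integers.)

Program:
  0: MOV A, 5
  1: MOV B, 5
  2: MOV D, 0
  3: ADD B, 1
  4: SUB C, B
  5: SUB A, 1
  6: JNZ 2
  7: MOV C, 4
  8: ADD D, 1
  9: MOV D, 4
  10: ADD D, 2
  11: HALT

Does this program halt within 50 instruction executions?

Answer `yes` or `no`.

Step 1: PC=0 exec 'MOV A, 5'. After: A=5 B=0 C=0 D=0 ZF=0 PC=1
Step 2: PC=1 exec 'MOV B, 5'. After: A=5 B=5 C=0 D=0 ZF=0 PC=2
Step 3: PC=2 exec 'MOV D, 0'. After: A=5 B=5 C=0 D=0 ZF=0 PC=3
Step 4: PC=3 exec 'ADD B, 1'. After: A=5 B=6 C=0 D=0 ZF=0 PC=4
Step 5: PC=4 exec 'SUB C, B'. After: A=5 B=6 C=-6 D=0 ZF=0 PC=5
Step 6: PC=5 exec 'SUB A, 1'. After: A=4 B=6 C=-6 D=0 ZF=0 PC=6
Step 7: PC=6 exec 'JNZ 2'. After: A=4 B=6 C=-6 D=0 ZF=0 PC=2
Step 8: PC=2 exec 'MOV D, 0'. After: A=4 B=6 C=-6 D=0 ZF=0 PC=3
Step 9: PC=3 exec 'ADD B, 1'. After: A=4 B=7 C=-6 D=0 ZF=0 PC=4
Step 10: PC=4 exec 'SUB C, B'. After: A=4 B=7 C=-13 D=0 ZF=0 PC=5
Step 11: PC=5 exec 'SUB A, 1'. After: A=3 B=7 C=-13 D=0 ZF=0 PC=6
Step 12: PC=6 exec 'JNZ 2'. After: A=3 B=7 C=-13 D=0 ZF=0 PC=2
Step 13: PC=2 exec 'MOV D, 0'. After: A=3 B=7 C=-13 D=0 ZF=0 PC=3
Step 14: PC=3 exec 'ADD B, 1'. After: A=3 B=8 C=-13 D=0 ZF=0 PC=4
Step 15: PC=4 exec 'SUB C, B'. After: A=3 B=8 C=-21 D=0 ZF=0 PC=5
Step 16: PC=5 exec 'SUB A, 1'. After: A=2 B=8 C=-21 D=0 ZF=0 PC=6
Step 17: PC=6 exec 'JNZ 2'. After: A=2 B=8 C=-21 D=0 ZF=0 PC=2
Step 18: PC=2 exec 'MOV D, 0'. After: A=2 B=8 C=-21 D=0 ZF=0 PC=3
Step 19: PC=3 exec 'ADD B, 1'. After: A=2 B=9 C=-21 D=0 ZF=0 PC=4
Step 20: PC=4 exec 'SUB C, B'. After: A=2 B=9 C=-30 D=0 ZF=0 PC=5
Step 21: PC=5 exec 'SUB A, 1'. After: A=1 B=9 C=-30 D=0 ZF=0 PC=6
Step 22: PC=6 exec 'JNZ 2'. After: A=1 B=9 C=-30 D=0 ZF=0 PC=2
Step 23: PC=2 exec 'MOV D, 0'. After: A=1 B=9 C=-30 D=0 ZF=0 PC=3
Step 24: PC=3 exec 'ADD B, 1'. After: A=1 B=10 C=-30 D=0 ZF=0 PC=4
Step 25: PC=4 exec 'SUB C, B'. After: A=1 B=10 C=-40 D=0 ZF=0 PC=5
Step 26: PC=5 exec 'SUB A, 1'. After: A=0 B=10 C=-40 D=0 ZF=1 PC=6
Step 27: PC=6 exec 'JNZ 2'. After: A=0 B=10 C=-40 D=0 ZF=1 PC=7
Step 28: PC=7 exec 'MOV C, 4'. After: A=0 B=10 C=4 D=0 ZF=1 PC=8
Step 29: PC=8 exec 'ADD D, 1'. After: A=0 B=10 C=4 D=1 ZF=0 PC=9
Step 30: PC=9 exec 'MOV D, 4'. After: A=0 B=10 C=4 D=4 ZF=0 PC=10
Step 31: PC=10 exec 'ADD D, 2'. After: A=0 B=10 C=4 D=6 ZF=0 PC=11
Step 32: PC=11 exec 'HALT'. After: A=0 B=10 C=4 D=6 ZF=0 PC=11 HALTED

Answer: yes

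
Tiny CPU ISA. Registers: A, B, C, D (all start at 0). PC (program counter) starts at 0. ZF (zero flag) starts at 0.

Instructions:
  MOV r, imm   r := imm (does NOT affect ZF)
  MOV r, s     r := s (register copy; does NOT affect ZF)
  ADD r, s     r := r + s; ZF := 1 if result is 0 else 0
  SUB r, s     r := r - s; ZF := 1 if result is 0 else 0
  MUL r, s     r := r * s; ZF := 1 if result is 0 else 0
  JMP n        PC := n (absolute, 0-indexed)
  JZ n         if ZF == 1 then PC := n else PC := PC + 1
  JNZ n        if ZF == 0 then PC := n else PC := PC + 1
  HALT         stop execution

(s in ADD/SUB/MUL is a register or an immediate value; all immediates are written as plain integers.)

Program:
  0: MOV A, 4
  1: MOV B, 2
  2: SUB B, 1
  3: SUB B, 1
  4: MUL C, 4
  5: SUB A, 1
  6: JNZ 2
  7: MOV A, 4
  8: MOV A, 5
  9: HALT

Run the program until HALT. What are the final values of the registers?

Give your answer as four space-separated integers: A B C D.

Answer: 5 -6 0 0

Derivation:
Step 1: PC=0 exec 'MOV A, 4'. After: A=4 B=0 C=0 D=0 ZF=0 PC=1
Step 2: PC=1 exec 'MOV B, 2'. After: A=4 B=2 C=0 D=0 ZF=0 PC=2
Step 3: PC=2 exec 'SUB B, 1'. After: A=4 B=1 C=0 D=0 ZF=0 PC=3
Step 4: PC=3 exec 'SUB B, 1'. After: A=4 B=0 C=0 D=0 ZF=1 PC=4
Step 5: PC=4 exec 'MUL C, 4'. After: A=4 B=0 C=0 D=0 ZF=1 PC=5
Step 6: PC=5 exec 'SUB A, 1'. After: A=3 B=0 C=0 D=0 ZF=0 PC=6
Step 7: PC=6 exec 'JNZ 2'. After: A=3 B=0 C=0 D=0 ZF=0 PC=2
Step 8: PC=2 exec 'SUB B, 1'. After: A=3 B=-1 C=0 D=0 ZF=0 PC=3
Step 9: PC=3 exec 'SUB B, 1'. After: A=3 B=-2 C=0 D=0 ZF=0 PC=4
Step 10: PC=4 exec 'MUL C, 4'. After: A=3 B=-2 C=0 D=0 ZF=1 PC=5
Step 11: PC=5 exec 'SUB A, 1'. After: A=2 B=-2 C=0 D=0 ZF=0 PC=6
Step 12: PC=6 exec 'JNZ 2'. After: A=2 B=-2 C=0 D=0 ZF=0 PC=2
Step 13: PC=2 exec 'SUB B, 1'. After: A=2 B=-3 C=0 D=0 ZF=0 PC=3
Step 14: PC=3 exec 'SUB B, 1'. After: A=2 B=-4 C=0 D=0 ZF=0 PC=4
Step 15: PC=4 exec 'MUL C, 4'. After: A=2 B=-4 C=0 D=0 ZF=1 PC=5
Step 16: PC=5 exec 'SUB A, 1'. After: A=1 B=-4 C=0 D=0 ZF=0 PC=6
Step 17: PC=6 exec 'JNZ 2'. After: A=1 B=-4 C=0 D=0 ZF=0 PC=2
Step 18: PC=2 exec 'SUB B, 1'. After: A=1 B=-5 C=0 D=0 ZF=0 PC=3
Step 19: PC=3 exec 'SUB B, 1'. After: A=1 B=-6 C=0 D=0 ZF=0 PC=4
Step 20: PC=4 exec 'MUL C, 4'. After: A=1 B=-6 C=0 D=0 ZF=1 PC=5
Step 21: PC=5 exec 'SUB A, 1'. After: A=0 B=-6 C=0 D=0 ZF=1 PC=6
Step 22: PC=6 exec 'JNZ 2'. After: A=0 B=-6 C=0 D=0 ZF=1 PC=7
Step 23: PC=7 exec 'MOV A, 4'. After: A=4 B=-6 C=0 D=0 ZF=1 PC=8
Step 24: PC=8 exec 'MOV A, 5'. After: A=5 B=-6 C=0 D=0 ZF=1 PC=9
Step 25: PC=9 exec 'HALT'. After: A=5 B=-6 C=0 D=0 ZF=1 PC=9 HALTED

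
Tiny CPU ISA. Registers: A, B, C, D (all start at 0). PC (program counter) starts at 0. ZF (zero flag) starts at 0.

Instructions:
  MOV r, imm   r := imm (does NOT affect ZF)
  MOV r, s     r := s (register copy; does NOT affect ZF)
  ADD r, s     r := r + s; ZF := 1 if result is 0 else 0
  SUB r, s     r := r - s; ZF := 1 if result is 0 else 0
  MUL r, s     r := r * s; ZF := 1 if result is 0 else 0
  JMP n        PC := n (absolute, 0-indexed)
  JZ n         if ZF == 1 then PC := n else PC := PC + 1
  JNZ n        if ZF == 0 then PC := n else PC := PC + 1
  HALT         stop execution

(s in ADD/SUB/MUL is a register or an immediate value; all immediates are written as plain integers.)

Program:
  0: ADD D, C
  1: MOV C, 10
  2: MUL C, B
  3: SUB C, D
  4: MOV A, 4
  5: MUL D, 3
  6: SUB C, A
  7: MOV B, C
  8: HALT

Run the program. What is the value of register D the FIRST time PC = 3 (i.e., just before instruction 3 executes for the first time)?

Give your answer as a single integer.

Step 1: PC=0 exec 'ADD D, C'. After: A=0 B=0 C=0 D=0 ZF=1 PC=1
Step 2: PC=1 exec 'MOV C, 10'. After: A=0 B=0 C=10 D=0 ZF=1 PC=2
Step 3: PC=2 exec 'MUL C, B'. After: A=0 B=0 C=0 D=0 ZF=1 PC=3
First time PC=3: D=0

0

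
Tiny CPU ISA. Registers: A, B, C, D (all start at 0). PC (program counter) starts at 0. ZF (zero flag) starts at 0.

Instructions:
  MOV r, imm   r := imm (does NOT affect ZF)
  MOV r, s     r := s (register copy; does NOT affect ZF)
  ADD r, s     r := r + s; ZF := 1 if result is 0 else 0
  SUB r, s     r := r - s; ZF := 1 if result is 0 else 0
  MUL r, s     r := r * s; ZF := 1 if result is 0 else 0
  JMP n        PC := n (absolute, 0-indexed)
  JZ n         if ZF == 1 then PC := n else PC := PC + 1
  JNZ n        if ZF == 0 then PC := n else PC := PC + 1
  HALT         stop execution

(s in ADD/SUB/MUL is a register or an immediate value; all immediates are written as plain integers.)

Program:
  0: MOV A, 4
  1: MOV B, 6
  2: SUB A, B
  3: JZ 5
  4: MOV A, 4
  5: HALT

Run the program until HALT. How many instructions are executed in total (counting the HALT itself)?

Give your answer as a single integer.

Step 1: PC=0 exec 'MOV A, 4'. After: A=4 B=0 C=0 D=0 ZF=0 PC=1
Step 2: PC=1 exec 'MOV B, 6'. After: A=4 B=6 C=0 D=0 ZF=0 PC=2
Step 3: PC=2 exec 'SUB A, B'. After: A=-2 B=6 C=0 D=0 ZF=0 PC=3
Step 4: PC=3 exec 'JZ 5'. After: A=-2 B=6 C=0 D=0 ZF=0 PC=4
Step 5: PC=4 exec 'MOV A, 4'. After: A=4 B=6 C=0 D=0 ZF=0 PC=5
Step 6: PC=5 exec 'HALT'. After: A=4 B=6 C=0 D=0 ZF=0 PC=5 HALTED
Total instructions executed: 6

Answer: 6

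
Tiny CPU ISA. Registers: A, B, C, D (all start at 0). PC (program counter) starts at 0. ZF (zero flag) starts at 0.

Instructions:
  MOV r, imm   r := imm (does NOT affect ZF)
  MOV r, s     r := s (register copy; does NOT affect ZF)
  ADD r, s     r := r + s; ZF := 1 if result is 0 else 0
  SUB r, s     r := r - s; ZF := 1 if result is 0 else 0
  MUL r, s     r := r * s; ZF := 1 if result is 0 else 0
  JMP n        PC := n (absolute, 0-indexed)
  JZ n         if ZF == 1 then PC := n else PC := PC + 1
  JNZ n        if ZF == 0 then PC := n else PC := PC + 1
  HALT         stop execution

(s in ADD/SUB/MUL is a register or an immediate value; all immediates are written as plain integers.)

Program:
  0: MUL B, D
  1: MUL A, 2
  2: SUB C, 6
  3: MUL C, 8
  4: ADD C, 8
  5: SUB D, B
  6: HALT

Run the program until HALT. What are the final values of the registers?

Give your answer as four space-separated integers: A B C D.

Answer: 0 0 -40 0

Derivation:
Step 1: PC=0 exec 'MUL B, D'. After: A=0 B=0 C=0 D=0 ZF=1 PC=1
Step 2: PC=1 exec 'MUL A, 2'. After: A=0 B=0 C=0 D=0 ZF=1 PC=2
Step 3: PC=2 exec 'SUB C, 6'. After: A=0 B=0 C=-6 D=0 ZF=0 PC=3
Step 4: PC=3 exec 'MUL C, 8'. After: A=0 B=0 C=-48 D=0 ZF=0 PC=4
Step 5: PC=4 exec 'ADD C, 8'. After: A=0 B=0 C=-40 D=0 ZF=0 PC=5
Step 6: PC=5 exec 'SUB D, B'. After: A=0 B=0 C=-40 D=0 ZF=1 PC=6
Step 7: PC=6 exec 'HALT'. After: A=0 B=0 C=-40 D=0 ZF=1 PC=6 HALTED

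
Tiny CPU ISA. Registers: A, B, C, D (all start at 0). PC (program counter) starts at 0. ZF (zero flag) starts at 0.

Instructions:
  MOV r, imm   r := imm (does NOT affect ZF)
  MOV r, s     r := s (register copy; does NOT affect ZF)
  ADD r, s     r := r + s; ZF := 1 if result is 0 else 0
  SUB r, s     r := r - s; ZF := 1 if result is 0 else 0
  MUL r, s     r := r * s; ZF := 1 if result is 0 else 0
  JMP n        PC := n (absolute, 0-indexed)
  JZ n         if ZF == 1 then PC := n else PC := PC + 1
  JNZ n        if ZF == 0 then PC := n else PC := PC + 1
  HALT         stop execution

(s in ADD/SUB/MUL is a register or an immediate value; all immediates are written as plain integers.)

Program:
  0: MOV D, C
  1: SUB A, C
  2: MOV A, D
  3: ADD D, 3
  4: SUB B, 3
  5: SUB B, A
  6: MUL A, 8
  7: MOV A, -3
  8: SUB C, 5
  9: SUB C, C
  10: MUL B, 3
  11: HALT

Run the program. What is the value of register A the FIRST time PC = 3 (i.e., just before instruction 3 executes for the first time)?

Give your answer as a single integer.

Step 1: PC=0 exec 'MOV D, C'. After: A=0 B=0 C=0 D=0 ZF=0 PC=1
Step 2: PC=1 exec 'SUB A, C'. After: A=0 B=0 C=0 D=0 ZF=1 PC=2
Step 3: PC=2 exec 'MOV A, D'. After: A=0 B=0 C=0 D=0 ZF=1 PC=3
First time PC=3: A=0

0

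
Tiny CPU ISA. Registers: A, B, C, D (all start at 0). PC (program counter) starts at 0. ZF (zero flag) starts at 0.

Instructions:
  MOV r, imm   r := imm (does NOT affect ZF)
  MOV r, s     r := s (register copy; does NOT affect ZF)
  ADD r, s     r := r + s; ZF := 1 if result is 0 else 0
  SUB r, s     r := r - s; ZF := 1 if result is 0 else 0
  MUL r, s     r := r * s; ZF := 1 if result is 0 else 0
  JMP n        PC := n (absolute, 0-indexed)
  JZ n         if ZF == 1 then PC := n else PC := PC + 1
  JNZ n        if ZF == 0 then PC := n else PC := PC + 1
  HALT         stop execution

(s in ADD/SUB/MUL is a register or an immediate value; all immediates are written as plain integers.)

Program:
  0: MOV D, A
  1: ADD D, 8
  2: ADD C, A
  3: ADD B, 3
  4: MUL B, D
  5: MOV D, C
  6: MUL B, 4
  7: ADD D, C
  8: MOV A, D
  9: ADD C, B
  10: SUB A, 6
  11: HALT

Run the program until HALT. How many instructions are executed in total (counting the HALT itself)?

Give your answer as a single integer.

Step 1: PC=0 exec 'MOV D, A'. After: A=0 B=0 C=0 D=0 ZF=0 PC=1
Step 2: PC=1 exec 'ADD D, 8'. After: A=0 B=0 C=0 D=8 ZF=0 PC=2
Step 3: PC=2 exec 'ADD C, A'. After: A=0 B=0 C=0 D=8 ZF=1 PC=3
Step 4: PC=3 exec 'ADD B, 3'. After: A=0 B=3 C=0 D=8 ZF=0 PC=4
Step 5: PC=4 exec 'MUL B, D'. After: A=0 B=24 C=0 D=8 ZF=0 PC=5
Step 6: PC=5 exec 'MOV D, C'. After: A=0 B=24 C=0 D=0 ZF=0 PC=6
Step 7: PC=6 exec 'MUL B, 4'. After: A=0 B=96 C=0 D=0 ZF=0 PC=7
Step 8: PC=7 exec 'ADD D, C'. After: A=0 B=96 C=0 D=0 ZF=1 PC=8
Step 9: PC=8 exec 'MOV A, D'. After: A=0 B=96 C=0 D=0 ZF=1 PC=9
Step 10: PC=9 exec 'ADD C, B'. After: A=0 B=96 C=96 D=0 ZF=0 PC=10
Step 11: PC=10 exec 'SUB A, 6'. After: A=-6 B=96 C=96 D=0 ZF=0 PC=11
Step 12: PC=11 exec 'HALT'. After: A=-6 B=96 C=96 D=0 ZF=0 PC=11 HALTED
Total instructions executed: 12

Answer: 12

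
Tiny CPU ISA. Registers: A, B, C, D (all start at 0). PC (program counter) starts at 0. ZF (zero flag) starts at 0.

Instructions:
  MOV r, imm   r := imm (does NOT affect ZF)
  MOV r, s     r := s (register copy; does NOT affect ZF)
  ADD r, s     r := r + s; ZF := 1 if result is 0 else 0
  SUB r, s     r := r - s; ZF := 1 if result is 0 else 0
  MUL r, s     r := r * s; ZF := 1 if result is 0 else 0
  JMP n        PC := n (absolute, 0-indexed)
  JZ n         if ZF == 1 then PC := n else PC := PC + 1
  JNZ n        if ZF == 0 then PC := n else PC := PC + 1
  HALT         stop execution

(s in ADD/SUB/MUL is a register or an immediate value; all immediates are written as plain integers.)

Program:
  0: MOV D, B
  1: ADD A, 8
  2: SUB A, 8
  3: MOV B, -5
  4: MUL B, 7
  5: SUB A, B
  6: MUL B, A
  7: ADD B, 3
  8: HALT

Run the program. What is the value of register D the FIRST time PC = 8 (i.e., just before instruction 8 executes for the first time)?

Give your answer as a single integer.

Step 1: PC=0 exec 'MOV D, B'. After: A=0 B=0 C=0 D=0 ZF=0 PC=1
Step 2: PC=1 exec 'ADD A, 8'. After: A=8 B=0 C=0 D=0 ZF=0 PC=2
Step 3: PC=2 exec 'SUB A, 8'. After: A=0 B=0 C=0 D=0 ZF=1 PC=3
Step 4: PC=3 exec 'MOV B, -5'. After: A=0 B=-5 C=0 D=0 ZF=1 PC=4
Step 5: PC=4 exec 'MUL B, 7'. After: A=0 B=-35 C=0 D=0 ZF=0 PC=5
Step 6: PC=5 exec 'SUB A, B'. After: A=35 B=-35 C=0 D=0 ZF=0 PC=6
Step 7: PC=6 exec 'MUL B, A'. After: A=35 B=-1225 C=0 D=0 ZF=0 PC=7
Step 8: PC=7 exec 'ADD B, 3'. After: A=35 B=-1222 C=0 D=0 ZF=0 PC=8
First time PC=8: D=0

0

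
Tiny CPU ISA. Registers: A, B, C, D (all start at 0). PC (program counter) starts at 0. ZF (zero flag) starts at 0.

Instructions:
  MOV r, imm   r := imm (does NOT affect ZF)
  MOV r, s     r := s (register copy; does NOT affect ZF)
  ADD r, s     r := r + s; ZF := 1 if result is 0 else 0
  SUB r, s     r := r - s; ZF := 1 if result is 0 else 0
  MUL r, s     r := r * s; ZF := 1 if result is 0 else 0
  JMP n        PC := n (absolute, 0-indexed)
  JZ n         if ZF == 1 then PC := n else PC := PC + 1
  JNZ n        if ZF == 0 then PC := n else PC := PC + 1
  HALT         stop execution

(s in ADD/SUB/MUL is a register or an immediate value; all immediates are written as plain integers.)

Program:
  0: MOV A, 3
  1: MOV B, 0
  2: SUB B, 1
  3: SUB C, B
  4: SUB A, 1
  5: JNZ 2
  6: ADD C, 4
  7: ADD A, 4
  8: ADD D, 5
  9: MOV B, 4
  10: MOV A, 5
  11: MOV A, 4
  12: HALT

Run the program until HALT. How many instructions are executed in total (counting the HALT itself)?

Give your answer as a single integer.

Step 1: PC=0 exec 'MOV A, 3'. After: A=3 B=0 C=0 D=0 ZF=0 PC=1
Step 2: PC=1 exec 'MOV B, 0'. After: A=3 B=0 C=0 D=0 ZF=0 PC=2
Step 3: PC=2 exec 'SUB B, 1'. After: A=3 B=-1 C=0 D=0 ZF=0 PC=3
Step 4: PC=3 exec 'SUB C, B'. After: A=3 B=-1 C=1 D=0 ZF=0 PC=4
Step 5: PC=4 exec 'SUB A, 1'. After: A=2 B=-1 C=1 D=0 ZF=0 PC=5
Step 6: PC=5 exec 'JNZ 2'. After: A=2 B=-1 C=1 D=0 ZF=0 PC=2
Step 7: PC=2 exec 'SUB B, 1'. After: A=2 B=-2 C=1 D=0 ZF=0 PC=3
Step 8: PC=3 exec 'SUB C, B'. After: A=2 B=-2 C=3 D=0 ZF=0 PC=4
Step 9: PC=4 exec 'SUB A, 1'. After: A=1 B=-2 C=3 D=0 ZF=0 PC=5
Step 10: PC=5 exec 'JNZ 2'. After: A=1 B=-2 C=3 D=0 ZF=0 PC=2
Step 11: PC=2 exec 'SUB B, 1'. After: A=1 B=-3 C=3 D=0 ZF=0 PC=3
Step 12: PC=3 exec 'SUB C, B'. After: A=1 B=-3 C=6 D=0 ZF=0 PC=4
Step 13: PC=4 exec 'SUB A, 1'. After: A=0 B=-3 C=6 D=0 ZF=1 PC=5
Step 14: PC=5 exec 'JNZ 2'. After: A=0 B=-3 C=6 D=0 ZF=1 PC=6
Step 15: PC=6 exec 'ADD C, 4'. After: A=0 B=-3 C=10 D=0 ZF=0 PC=7
Step 16: PC=7 exec 'ADD A, 4'. After: A=4 B=-3 C=10 D=0 ZF=0 PC=8
Step 17: PC=8 exec 'ADD D, 5'. After: A=4 B=-3 C=10 D=5 ZF=0 PC=9
Step 18: PC=9 exec 'MOV B, 4'. After: A=4 B=4 C=10 D=5 ZF=0 PC=10
Step 19: PC=10 exec 'MOV A, 5'. After: A=5 B=4 C=10 D=5 ZF=0 PC=11
Step 20: PC=11 exec 'MOV A, 4'. After: A=4 B=4 C=10 D=5 ZF=0 PC=12
Step 21: PC=12 exec 'HALT'. After: A=4 B=4 C=10 D=5 ZF=0 PC=12 HALTED
Total instructions executed: 21

Answer: 21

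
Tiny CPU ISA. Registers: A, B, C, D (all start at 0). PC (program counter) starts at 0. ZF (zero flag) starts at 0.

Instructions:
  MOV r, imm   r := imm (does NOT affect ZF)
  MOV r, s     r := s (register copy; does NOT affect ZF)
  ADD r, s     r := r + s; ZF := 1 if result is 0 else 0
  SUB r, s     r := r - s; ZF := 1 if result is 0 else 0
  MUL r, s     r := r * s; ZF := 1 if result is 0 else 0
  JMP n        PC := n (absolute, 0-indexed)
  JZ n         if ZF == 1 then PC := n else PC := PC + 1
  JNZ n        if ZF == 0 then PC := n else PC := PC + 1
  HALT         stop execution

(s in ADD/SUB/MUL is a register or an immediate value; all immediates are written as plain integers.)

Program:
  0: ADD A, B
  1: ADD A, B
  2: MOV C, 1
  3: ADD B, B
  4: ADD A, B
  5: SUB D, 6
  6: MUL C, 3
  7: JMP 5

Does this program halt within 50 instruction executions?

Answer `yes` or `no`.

Answer: no

Derivation:
Step 1: PC=0 exec 'ADD A, B'. After: A=0 B=0 C=0 D=0 ZF=1 PC=1
Step 2: PC=1 exec 'ADD A, B'. After: A=0 B=0 C=0 D=0 ZF=1 PC=2
Step 3: PC=2 exec 'MOV C, 1'. After: A=0 B=0 C=1 D=0 ZF=1 PC=3
Step 4: PC=3 exec 'ADD B, B'. After: A=0 B=0 C=1 D=0 ZF=1 PC=4
Step 5: PC=4 exec 'ADD A, B'. After: A=0 B=0 C=1 D=0 ZF=1 PC=5
Step 6: PC=5 exec 'SUB D, 6'. After: A=0 B=0 C=1 D=-6 ZF=0 PC=6
Step 7: PC=6 exec 'MUL C, 3'. After: A=0 B=0 C=3 D=-6 ZF=0 PC=7
Step 8: PC=7 exec 'JMP 5'. After: A=0 B=0 C=3 D=-6 ZF=0 PC=5
Step 9: PC=5 exec 'SUB D, 6'. After: A=0 B=0 C=3 D=-12 ZF=0 PC=6
Step 10: PC=6 exec 'MUL C, 3'. After: A=0 B=0 C=9 D=-12 ZF=0 PC=7
Step 11: PC=7 exec 'JMP 5'. After: A=0 B=0 C=9 D=-12 ZF=0 PC=5
Step 12: PC=5 exec 'SUB D, 6'. After: A=0 B=0 C=9 D=-18 ZF=0 PC=6
Step 13: PC=6 exec 'MUL C, 3'. After: A=0 B=0 C=27 D=-18 ZF=0 PC=7
Step 14: PC=7 exec 'JMP 5'. After: A=0 B=0 C=27 D=-18 ZF=0 PC=5
Step 15: PC=5 exec 'SUB D, 6'. After: A=0 B=0 C=27 D=-24 ZF=0 PC=6
After 50 steps: not halted. PC revisits the same instructions with no path to HALT; will never halt.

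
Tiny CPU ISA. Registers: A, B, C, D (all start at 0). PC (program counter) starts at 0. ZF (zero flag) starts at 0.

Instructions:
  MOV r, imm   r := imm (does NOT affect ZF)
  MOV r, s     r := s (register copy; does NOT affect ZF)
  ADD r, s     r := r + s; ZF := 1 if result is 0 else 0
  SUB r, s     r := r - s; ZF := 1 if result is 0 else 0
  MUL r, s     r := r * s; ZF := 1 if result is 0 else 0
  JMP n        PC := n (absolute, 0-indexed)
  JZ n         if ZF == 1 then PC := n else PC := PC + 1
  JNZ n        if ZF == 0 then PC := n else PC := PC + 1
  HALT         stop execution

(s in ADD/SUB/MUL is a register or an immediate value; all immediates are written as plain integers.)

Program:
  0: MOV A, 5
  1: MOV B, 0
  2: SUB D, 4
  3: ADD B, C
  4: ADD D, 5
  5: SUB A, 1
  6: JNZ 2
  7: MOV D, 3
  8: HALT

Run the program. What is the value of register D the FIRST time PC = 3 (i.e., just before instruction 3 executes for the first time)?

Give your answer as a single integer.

Step 1: PC=0 exec 'MOV A, 5'. After: A=5 B=0 C=0 D=0 ZF=0 PC=1
Step 2: PC=1 exec 'MOV B, 0'. After: A=5 B=0 C=0 D=0 ZF=0 PC=2
Step 3: PC=2 exec 'SUB D, 4'. After: A=5 B=0 C=0 D=-4 ZF=0 PC=3
First time PC=3: D=-4

-4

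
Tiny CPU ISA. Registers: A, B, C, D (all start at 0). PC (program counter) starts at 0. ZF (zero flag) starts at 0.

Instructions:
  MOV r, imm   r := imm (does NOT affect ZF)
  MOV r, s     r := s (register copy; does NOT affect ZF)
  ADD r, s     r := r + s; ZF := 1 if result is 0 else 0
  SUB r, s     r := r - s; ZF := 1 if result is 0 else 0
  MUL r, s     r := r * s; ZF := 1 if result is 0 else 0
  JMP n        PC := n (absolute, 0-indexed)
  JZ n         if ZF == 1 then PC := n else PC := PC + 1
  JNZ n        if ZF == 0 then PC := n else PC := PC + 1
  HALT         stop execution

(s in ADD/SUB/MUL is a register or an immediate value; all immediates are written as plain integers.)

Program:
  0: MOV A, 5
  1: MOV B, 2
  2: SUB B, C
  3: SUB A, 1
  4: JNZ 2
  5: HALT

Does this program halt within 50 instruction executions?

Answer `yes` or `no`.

Answer: yes

Derivation:
Step 1: PC=0 exec 'MOV A, 5'. After: A=5 B=0 C=0 D=0 ZF=0 PC=1
Step 2: PC=1 exec 'MOV B, 2'. After: A=5 B=2 C=0 D=0 ZF=0 PC=2
Step 3: PC=2 exec 'SUB B, C'. After: A=5 B=2 C=0 D=0 ZF=0 PC=3
Step 4: PC=3 exec 'SUB A, 1'. After: A=4 B=2 C=0 D=0 ZF=0 PC=4
Step 5: PC=4 exec 'JNZ 2'. After: A=4 B=2 C=0 D=0 ZF=0 PC=2
Step 6: PC=2 exec 'SUB B, C'. After: A=4 B=2 C=0 D=0 ZF=0 PC=3
Step 7: PC=3 exec 'SUB A, 1'. After: A=3 B=2 C=0 D=0 ZF=0 PC=4
Step 8: PC=4 exec 'JNZ 2'. After: A=3 B=2 C=0 D=0 ZF=0 PC=2
Step 9: PC=2 exec 'SUB B, C'. After: A=3 B=2 C=0 D=0 ZF=0 PC=3
Step 10: PC=3 exec 'SUB A, 1'. After: A=2 B=2 C=0 D=0 ZF=0 PC=4
Step 11: PC=4 exec 'JNZ 2'. After: A=2 B=2 C=0 D=0 ZF=0 PC=2
Step 12: PC=2 exec 'SUB B, C'. After: A=2 B=2 C=0 D=0 ZF=0 PC=3
Step 13: PC=3 exec 'SUB A, 1'. After: A=1 B=2 C=0 D=0 ZF=0 PC=4
Step 14: PC=4 exec 'JNZ 2'. After: A=1 B=2 C=0 D=0 ZF=0 PC=2
Step 15: PC=2 exec 'SUB B, C'. After: A=1 B=2 C=0 D=0 ZF=0 PC=3
Step 16: PC=3 exec 'SUB A, 1'. After: A=0 B=2 C=0 D=0 ZF=1 PC=4
Step 17: PC=4 exec 'JNZ 2'. After: A=0 B=2 C=0 D=0 ZF=1 PC=5
Step 18: PC=5 exec 'HALT'. After: A=0 B=2 C=0 D=0 ZF=1 PC=5 HALTED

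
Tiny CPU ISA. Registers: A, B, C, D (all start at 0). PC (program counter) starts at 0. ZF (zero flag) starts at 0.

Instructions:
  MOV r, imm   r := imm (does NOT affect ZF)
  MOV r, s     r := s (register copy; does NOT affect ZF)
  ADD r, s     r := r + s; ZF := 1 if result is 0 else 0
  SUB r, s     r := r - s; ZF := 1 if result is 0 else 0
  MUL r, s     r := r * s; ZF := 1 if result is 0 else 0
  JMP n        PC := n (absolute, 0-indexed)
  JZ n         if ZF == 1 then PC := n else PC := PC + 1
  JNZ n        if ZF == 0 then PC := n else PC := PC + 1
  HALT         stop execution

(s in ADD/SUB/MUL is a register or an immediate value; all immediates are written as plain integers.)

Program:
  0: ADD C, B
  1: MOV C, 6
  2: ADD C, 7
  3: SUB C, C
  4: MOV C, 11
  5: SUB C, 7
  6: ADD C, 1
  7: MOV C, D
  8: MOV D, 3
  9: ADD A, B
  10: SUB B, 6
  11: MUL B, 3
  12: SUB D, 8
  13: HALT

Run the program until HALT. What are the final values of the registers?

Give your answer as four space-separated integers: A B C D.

Step 1: PC=0 exec 'ADD C, B'. After: A=0 B=0 C=0 D=0 ZF=1 PC=1
Step 2: PC=1 exec 'MOV C, 6'. After: A=0 B=0 C=6 D=0 ZF=1 PC=2
Step 3: PC=2 exec 'ADD C, 7'. After: A=0 B=0 C=13 D=0 ZF=0 PC=3
Step 4: PC=3 exec 'SUB C, C'. After: A=0 B=0 C=0 D=0 ZF=1 PC=4
Step 5: PC=4 exec 'MOV C, 11'. After: A=0 B=0 C=11 D=0 ZF=1 PC=5
Step 6: PC=5 exec 'SUB C, 7'. After: A=0 B=0 C=4 D=0 ZF=0 PC=6
Step 7: PC=6 exec 'ADD C, 1'. After: A=0 B=0 C=5 D=0 ZF=0 PC=7
Step 8: PC=7 exec 'MOV C, D'. After: A=0 B=0 C=0 D=0 ZF=0 PC=8
Step 9: PC=8 exec 'MOV D, 3'. After: A=0 B=0 C=0 D=3 ZF=0 PC=9
Step 10: PC=9 exec 'ADD A, B'. After: A=0 B=0 C=0 D=3 ZF=1 PC=10
Step 11: PC=10 exec 'SUB B, 6'. After: A=0 B=-6 C=0 D=3 ZF=0 PC=11
Step 12: PC=11 exec 'MUL B, 3'. After: A=0 B=-18 C=0 D=3 ZF=0 PC=12
Step 13: PC=12 exec 'SUB D, 8'. After: A=0 B=-18 C=0 D=-5 ZF=0 PC=13
Step 14: PC=13 exec 'HALT'. After: A=0 B=-18 C=0 D=-5 ZF=0 PC=13 HALTED

Answer: 0 -18 0 -5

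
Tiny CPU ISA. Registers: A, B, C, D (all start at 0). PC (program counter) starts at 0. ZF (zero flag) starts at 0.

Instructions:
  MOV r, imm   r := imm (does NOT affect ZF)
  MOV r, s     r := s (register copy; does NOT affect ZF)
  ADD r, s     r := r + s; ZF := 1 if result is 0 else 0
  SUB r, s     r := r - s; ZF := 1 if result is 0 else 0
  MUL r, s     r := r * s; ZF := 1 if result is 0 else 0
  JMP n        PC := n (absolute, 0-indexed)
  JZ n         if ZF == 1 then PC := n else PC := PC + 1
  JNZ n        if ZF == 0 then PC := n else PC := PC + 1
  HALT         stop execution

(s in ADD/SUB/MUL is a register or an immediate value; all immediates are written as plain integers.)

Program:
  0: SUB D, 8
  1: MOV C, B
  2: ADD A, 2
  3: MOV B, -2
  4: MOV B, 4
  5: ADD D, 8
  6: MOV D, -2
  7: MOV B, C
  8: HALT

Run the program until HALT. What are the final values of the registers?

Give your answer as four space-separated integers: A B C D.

Step 1: PC=0 exec 'SUB D, 8'. After: A=0 B=0 C=0 D=-8 ZF=0 PC=1
Step 2: PC=1 exec 'MOV C, B'. After: A=0 B=0 C=0 D=-8 ZF=0 PC=2
Step 3: PC=2 exec 'ADD A, 2'. After: A=2 B=0 C=0 D=-8 ZF=0 PC=3
Step 4: PC=3 exec 'MOV B, -2'. After: A=2 B=-2 C=0 D=-8 ZF=0 PC=4
Step 5: PC=4 exec 'MOV B, 4'. After: A=2 B=4 C=0 D=-8 ZF=0 PC=5
Step 6: PC=5 exec 'ADD D, 8'. After: A=2 B=4 C=0 D=0 ZF=1 PC=6
Step 7: PC=6 exec 'MOV D, -2'. After: A=2 B=4 C=0 D=-2 ZF=1 PC=7
Step 8: PC=7 exec 'MOV B, C'. After: A=2 B=0 C=0 D=-2 ZF=1 PC=8
Step 9: PC=8 exec 'HALT'. After: A=2 B=0 C=0 D=-2 ZF=1 PC=8 HALTED

Answer: 2 0 0 -2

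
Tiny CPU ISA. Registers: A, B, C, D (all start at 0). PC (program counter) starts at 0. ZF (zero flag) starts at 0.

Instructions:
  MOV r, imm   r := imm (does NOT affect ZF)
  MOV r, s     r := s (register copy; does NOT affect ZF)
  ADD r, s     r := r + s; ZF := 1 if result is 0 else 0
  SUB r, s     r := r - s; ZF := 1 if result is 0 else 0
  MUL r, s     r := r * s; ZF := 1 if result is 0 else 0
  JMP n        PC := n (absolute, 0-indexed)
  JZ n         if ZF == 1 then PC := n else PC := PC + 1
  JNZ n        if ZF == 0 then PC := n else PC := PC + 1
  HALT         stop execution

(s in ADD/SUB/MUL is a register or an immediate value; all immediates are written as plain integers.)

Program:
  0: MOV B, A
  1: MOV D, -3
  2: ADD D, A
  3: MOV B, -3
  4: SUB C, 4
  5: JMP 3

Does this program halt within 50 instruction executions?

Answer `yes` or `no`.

Step 1: PC=0 exec 'MOV B, A'. After: A=0 B=0 C=0 D=0 ZF=0 PC=1
Step 2: PC=1 exec 'MOV D, -3'. After: A=0 B=0 C=0 D=-3 ZF=0 PC=2
Step 3: PC=2 exec 'ADD D, A'. After: A=0 B=0 C=0 D=-3 ZF=0 PC=3
Step 4: PC=3 exec 'MOV B, -3'. After: A=0 B=-3 C=0 D=-3 ZF=0 PC=4
Step 5: PC=4 exec 'SUB C, 4'. After: A=0 B=-3 C=-4 D=-3 ZF=0 PC=5
Step 6: PC=5 exec 'JMP 3'. After: A=0 B=-3 C=-4 D=-3 ZF=0 PC=3
Step 7: PC=3 exec 'MOV B, -3'. After: A=0 B=-3 C=-4 D=-3 ZF=0 PC=4
Step 8: PC=4 exec 'SUB C, 4'. After: A=0 B=-3 C=-8 D=-3 ZF=0 PC=5
Step 9: PC=5 exec 'JMP 3'. After: A=0 B=-3 C=-8 D=-3 ZF=0 PC=3
Step 10: PC=3 exec 'MOV B, -3'. After: A=0 B=-3 C=-8 D=-3 ZF=0 PC=4
Step 11: PC=4 exec 'SUB C, 4'. After: A=0 B=-3 C=-12 D=-3 ZF=0 PC=5
Step 12: PC=5 exec 'JMP 3'. After: A=0 B=-3 C=-12 D=-3 ZF=0 PC=3
Step 13: PC=3 exec 'MOV B, -3'. After: A=0 B=-3 C=-12 D=-3 ZF=0 PC=4
Step 14: PC=4 exec 'SUB C, 4'. After: A=0 B=-3 C=-16 D=-3 ZF=0 PC=5
Step 15: PC=5 exec 'JMP 3'. After: A=0 B=-3 C=-16 D=-3 ZF=0 PC=3
After 50 steps: not halted. PC revisits the same instructions with no path to HALT; will never halt.

Answer: no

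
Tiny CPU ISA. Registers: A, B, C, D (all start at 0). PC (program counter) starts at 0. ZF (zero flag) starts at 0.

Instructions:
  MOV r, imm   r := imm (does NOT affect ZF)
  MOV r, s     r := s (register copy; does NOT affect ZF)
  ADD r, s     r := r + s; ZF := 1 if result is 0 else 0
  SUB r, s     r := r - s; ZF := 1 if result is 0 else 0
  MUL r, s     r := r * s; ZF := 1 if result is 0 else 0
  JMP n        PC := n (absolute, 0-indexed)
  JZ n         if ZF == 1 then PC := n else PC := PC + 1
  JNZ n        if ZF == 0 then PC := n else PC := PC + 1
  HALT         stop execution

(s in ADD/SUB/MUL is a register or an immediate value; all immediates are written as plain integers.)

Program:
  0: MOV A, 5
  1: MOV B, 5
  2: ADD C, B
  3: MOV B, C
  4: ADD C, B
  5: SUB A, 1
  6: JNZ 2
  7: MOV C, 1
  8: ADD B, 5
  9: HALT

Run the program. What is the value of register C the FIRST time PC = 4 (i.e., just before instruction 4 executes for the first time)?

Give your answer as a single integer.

Step 1: PC=0 exec 'MOV A, 5'. After: A=5 B=0 C=0 D=0 ZF=0 PC=1
Step 2: PC=1 exec 'MOV B, 5'. After: A=5 B=5 C=0 D=0 ZF=0 PC=2
Step 3: PC=2 exec 'ADD C, B'. After: A=5 B=5 C=5 D=0 ZF=0 PC=3
Step 4: PC=3 exec 'MOV B, C'. After: A=5 B=5 C=5 D=0 ZF=0 PC=4
First time PC=4: C=5

5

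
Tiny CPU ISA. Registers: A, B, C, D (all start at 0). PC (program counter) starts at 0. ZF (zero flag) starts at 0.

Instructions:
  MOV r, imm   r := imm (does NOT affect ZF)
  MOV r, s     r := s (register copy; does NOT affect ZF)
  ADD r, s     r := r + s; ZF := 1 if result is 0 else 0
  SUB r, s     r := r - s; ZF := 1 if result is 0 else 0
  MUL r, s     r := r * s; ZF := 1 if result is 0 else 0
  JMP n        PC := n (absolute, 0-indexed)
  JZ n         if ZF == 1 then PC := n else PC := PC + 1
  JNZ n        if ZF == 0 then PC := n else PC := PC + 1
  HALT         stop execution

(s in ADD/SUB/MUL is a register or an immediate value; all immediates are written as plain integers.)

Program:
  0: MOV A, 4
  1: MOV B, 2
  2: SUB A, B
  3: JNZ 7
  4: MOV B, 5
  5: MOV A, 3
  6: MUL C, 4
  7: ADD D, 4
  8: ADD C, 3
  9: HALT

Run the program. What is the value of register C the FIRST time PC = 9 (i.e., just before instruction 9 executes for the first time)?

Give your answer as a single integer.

Step 1: PC=0 exec 'MOV A, 4'. After: A=4 B=0 C=0 D=0 ZF=0 PC=1
Step 2: PC=1 exec 'MOV B, 2'. After: A=4 B=2 C=0 D=0 ZF=0 PC=2
Step 3: PC=2 exec 'SUB A, B'. After: A=2 B=2 C=0 D=0 ZF=0 PC=3
Step 4: PC=3 exec 'JNZ 7'. After: A=2 B=2 C=0 D=0 ZF=0 PC=7
Step 5: PC=7 exec 'ADD D, 4'. After: A=2 B=2 C=0 D=4 ZF=0 PC=8
Step 6: PC=8 exec 'ADD C, 3'. After: A=2 B=2 C=3 D=4 ZF=0 PC=9
First time PC=9: C=3

3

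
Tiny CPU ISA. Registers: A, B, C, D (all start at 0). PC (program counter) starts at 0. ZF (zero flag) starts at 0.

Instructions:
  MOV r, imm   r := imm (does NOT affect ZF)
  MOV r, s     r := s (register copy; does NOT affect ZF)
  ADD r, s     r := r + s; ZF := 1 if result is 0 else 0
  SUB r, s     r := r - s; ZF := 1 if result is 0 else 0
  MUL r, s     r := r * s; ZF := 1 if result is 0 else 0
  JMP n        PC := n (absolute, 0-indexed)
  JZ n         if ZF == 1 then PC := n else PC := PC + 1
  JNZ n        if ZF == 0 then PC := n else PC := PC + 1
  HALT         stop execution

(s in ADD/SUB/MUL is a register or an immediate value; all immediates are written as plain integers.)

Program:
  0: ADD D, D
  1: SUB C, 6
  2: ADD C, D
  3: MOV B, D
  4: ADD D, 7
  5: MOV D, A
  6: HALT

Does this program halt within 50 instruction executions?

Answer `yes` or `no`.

Step 1: PC=0 exec 'ADD D, D'. After: A=0 B=0 C=0 D=0 ZF=1 PC=1
Step 2: PC=1 exec 'SUB C, 6'. After: A=0 B=0 C=-6 D=0 ZF=0 PC=2
Step 3: PC=2 exec 'ADD C, D'. After: A=0 B=0 C=-6 D=0 ZF=0 PC=3
Step 4: PC=3 exec 'MOV B, D'. After: A=0 B=0 C=-6 D=0 ZF=0 PC=4
Step 5: PC=4 exec 'ADD D, 7'. After: A=0 B=0 C=-6 D=7 ZF=0 PC=5
Step 6: PC=5 exec 'MOV D, A'. After: A=0 B=0 C=-6 D=0 ZF=0 PC=6
Step 7: PC=6 exec 'HALT'. After: A=0 B=0 C=-6 D=0 ZF=0 PC=6 HALTED

Answer: yes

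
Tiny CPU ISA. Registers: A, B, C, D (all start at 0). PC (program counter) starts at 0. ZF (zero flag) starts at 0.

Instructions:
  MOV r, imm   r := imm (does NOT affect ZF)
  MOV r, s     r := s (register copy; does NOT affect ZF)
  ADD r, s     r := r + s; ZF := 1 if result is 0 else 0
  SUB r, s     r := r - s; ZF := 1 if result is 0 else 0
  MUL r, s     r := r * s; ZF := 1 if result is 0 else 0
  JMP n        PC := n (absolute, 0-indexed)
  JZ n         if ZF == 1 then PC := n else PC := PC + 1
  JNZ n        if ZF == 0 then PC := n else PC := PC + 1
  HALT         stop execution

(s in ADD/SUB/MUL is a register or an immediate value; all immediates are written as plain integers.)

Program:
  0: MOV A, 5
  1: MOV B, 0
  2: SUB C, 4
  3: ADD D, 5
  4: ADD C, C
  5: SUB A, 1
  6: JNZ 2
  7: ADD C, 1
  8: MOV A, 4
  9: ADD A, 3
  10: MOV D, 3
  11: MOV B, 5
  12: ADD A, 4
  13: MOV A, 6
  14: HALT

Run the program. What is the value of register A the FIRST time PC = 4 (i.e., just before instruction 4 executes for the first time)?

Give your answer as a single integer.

Step 1: PC=0 exec 'MOV A, 5'. After: A=5 B=0 C=0 D=0 ZF=0 PC=1
Step 2: PC=1 exec 'MOV B, 0'. After: A=5 B=0 C=0 D=0 ZF=0 PC=2
Step 3: PC=2 exec 'SUB C, 4'. After: A=5 B=0 C=-4 D=0 ZF=0 PC=3
Step 4: PC=3 exec 'ADD D, 5'. After: A=5 B=0 C=-4 D=5 ZF=0 PC=4
First time PC=4: A=5

5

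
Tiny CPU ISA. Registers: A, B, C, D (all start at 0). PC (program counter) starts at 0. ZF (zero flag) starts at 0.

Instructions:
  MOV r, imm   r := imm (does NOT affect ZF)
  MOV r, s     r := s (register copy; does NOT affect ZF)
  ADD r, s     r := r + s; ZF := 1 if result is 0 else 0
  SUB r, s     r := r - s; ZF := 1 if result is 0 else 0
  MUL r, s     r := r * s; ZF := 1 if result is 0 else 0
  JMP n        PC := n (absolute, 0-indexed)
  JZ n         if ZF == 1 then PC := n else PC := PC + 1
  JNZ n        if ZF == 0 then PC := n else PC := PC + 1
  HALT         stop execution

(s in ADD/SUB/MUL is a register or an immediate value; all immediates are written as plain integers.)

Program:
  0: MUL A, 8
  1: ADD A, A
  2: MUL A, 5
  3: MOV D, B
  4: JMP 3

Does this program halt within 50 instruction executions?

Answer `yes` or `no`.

Step 1: PC=0 exec 'MUL A, 8'. After: A=0 B=0 C=0 D=0 ZF=1 PC=1
Step 2: PC=1 exec 'ADD A, A'. After: A=0 B=0 C=0 D=0 ZF=1 PC=2
Step 3: PC=2 exec 'MUL A, 5'. After: A=0 B=0 C=0 D=0 ZF=1 PC=3
Step 4: PC=3 exec 'MOV D, B'. After: A=0 B=0 C=0 D=0 ZF=1 PC=4
Step 5: PC=4 exec 'JMP 3'. After: A=0 B=0 C=0 D=0 ZF=1 PC=3
State after step 5 equals state after step 3: the program is in a cycle of length 2 and will never halt.

Answer: no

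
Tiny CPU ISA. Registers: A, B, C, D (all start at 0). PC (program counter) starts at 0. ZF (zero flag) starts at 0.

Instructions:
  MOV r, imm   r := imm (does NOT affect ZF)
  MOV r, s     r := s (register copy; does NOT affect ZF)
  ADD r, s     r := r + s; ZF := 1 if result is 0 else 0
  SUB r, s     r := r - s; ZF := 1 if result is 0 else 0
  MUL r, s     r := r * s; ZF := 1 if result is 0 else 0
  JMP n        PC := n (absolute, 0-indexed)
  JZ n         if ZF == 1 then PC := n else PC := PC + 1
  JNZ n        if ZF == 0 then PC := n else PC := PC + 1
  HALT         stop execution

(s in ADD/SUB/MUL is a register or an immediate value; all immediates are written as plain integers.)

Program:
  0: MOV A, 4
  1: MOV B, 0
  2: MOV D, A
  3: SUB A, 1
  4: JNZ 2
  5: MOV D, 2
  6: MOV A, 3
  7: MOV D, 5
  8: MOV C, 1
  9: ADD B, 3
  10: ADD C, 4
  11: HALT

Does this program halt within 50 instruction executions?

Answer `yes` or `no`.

Step 1: PC=0 exec 'MOV A, 4'. After: A=4 B=0 C=0 D=0 ZF=0 PC=1
Step 2: PC=1 exec 'MOV B, 0'. After: A=4 B=0 C=0 D=0 ZF=0 PC=2
Step 3: PC=2 exec 'MOV D, A'. After: A=4 B=0 C=0 D=4 ZF=0 PC=3
Step 4: PC=3 exec 'SUB A, 1'. After: A=3 B=0 C=0 D=4 ZF=0 PC=4
Step 5: PC=4 exec 'JNZ 2'. After: A=3 B=0 C=0 D=4 ZF=0 PC=2
Step 6: PC=2 exec 'MOV D, A'. After: A=3 B=0 C=0 D=3 ZF=0 PC=3
Step 7: PC=3 exec 'SUB A, 1'. After: A=2 B=0 C=0 D=3 ZF=0 PC=4
Step 8: PC=4 exec 'JNZ 2'. After: A=2 B=0 C=0 D=3 ZF=0 PC=2
Step 9: PC=2 exec 'MOV D, A'. After: A=2 B=0 C=0 D=2 ZF=0 PC=3
Step 10: PC=3 exec 'SUB A, 1'. After: A=1 B=0 C=0 D=2 ZF=0 PC=4
Step 11: PC=4 exec 'JNZ 2'. After: A=1 B=0 C=0 D=2 ZF=0 PC=2
Step 12: PC=2 exec 'MOV D, A'. After: A=1 B=0 C=0 D=1 ZF=0 PC=3
Step 13: PC=3 exec 'SUB A, 1'. After: A=0 B=0 C=0 D=1 ZF=1 PC=4
Step 14: PC=4 exec 'JNZ 2'. After: A=0 B=0 C=0 D=1 ZF=1 PC=5
Step 15: PC=5 exec 'MOV D, 2'. After: A=0 B=0 C=0 D=2 ZF=1 PC=6
Step 16: PC=6 exec 'MOV A, 3'. After: A=3 B=0 C=0 D=2 ZF=1 PC=7
Step 17: PC=7 exec 'MOV D, 5'. After: A=3 B=0 C=0 D=5 ZF=1 PC=8
Step 18: PC=8 exec 'MOV C, 1'. After: A=3 B=0 C=1 D=5 ZF=1 PC=9
Step 19: PC=9 exec 'ADD B, 3'. After: A=3 B=3 C=1 D=5 ZF=0 PC=10
Step 20: PC=10 exec 'ADD C, 4'. After: A=3 B=3 C=5 D=5 ZF=0 PC=11
Step 21: PC=11 exec 'HALT'. After: A=3 B=3 C=5 D=5 ZF=0 PC=11 HALTED

Answer: yes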